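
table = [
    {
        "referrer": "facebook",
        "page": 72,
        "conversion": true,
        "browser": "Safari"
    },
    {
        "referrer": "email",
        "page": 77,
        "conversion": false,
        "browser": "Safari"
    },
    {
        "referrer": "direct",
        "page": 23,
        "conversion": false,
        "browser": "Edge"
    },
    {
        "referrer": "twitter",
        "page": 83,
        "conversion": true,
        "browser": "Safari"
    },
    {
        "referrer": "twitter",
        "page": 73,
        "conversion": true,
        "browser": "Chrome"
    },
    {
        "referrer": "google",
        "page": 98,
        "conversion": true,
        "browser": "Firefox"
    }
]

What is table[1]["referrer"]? "email"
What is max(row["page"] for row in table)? 98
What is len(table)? 6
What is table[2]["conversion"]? False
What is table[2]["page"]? 23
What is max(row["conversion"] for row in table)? True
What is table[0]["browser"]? "Safari"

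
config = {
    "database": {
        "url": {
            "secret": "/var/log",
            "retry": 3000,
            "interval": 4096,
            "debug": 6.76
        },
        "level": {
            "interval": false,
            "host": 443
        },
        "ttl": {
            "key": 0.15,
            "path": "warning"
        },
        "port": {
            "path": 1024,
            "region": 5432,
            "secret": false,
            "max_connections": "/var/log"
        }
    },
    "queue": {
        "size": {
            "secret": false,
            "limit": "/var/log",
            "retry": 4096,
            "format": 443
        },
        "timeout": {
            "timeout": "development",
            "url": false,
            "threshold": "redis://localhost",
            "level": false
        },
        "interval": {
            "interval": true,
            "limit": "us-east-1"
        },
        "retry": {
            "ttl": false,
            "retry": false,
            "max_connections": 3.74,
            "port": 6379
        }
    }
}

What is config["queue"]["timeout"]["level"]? False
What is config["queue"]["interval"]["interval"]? True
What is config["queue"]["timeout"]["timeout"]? "development"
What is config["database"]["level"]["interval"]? False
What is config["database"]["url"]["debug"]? 6.76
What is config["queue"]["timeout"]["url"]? False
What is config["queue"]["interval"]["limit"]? "us-east-1"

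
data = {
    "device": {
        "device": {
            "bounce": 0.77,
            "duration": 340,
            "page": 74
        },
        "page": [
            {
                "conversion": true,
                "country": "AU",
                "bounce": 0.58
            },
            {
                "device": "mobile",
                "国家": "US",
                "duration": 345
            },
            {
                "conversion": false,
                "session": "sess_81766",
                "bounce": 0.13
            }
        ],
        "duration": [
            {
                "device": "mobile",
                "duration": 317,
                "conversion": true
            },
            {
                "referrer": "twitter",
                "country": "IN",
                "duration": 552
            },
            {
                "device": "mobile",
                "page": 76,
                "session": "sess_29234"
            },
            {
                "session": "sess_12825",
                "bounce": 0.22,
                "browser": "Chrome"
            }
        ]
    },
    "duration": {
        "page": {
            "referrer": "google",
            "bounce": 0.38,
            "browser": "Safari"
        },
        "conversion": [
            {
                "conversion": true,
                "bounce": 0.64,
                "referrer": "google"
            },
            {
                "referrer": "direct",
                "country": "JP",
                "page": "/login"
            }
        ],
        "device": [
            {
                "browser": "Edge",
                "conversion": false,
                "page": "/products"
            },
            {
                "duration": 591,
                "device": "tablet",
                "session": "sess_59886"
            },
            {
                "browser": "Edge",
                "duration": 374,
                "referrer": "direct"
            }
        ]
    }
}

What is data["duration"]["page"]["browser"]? "Safari"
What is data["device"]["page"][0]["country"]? "AU"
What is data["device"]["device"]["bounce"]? 0.77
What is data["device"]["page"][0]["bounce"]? 0.58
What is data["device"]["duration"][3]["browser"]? "Chrome"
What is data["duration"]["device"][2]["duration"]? 374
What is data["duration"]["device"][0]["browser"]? "Edge"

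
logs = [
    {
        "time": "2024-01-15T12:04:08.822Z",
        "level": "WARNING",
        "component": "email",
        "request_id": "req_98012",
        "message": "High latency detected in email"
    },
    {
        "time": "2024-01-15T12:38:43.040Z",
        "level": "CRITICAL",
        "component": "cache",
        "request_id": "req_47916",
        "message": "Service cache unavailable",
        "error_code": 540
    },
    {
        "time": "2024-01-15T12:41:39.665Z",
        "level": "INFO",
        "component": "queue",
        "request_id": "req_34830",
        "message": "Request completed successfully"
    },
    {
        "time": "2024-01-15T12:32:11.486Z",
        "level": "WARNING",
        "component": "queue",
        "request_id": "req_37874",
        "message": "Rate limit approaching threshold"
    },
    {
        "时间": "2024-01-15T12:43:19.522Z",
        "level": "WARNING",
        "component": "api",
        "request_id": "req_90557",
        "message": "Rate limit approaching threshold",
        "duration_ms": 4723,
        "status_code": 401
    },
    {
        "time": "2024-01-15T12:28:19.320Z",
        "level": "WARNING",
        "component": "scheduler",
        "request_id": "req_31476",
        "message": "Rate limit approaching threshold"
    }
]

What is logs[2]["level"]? "INFO"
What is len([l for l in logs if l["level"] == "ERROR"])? 0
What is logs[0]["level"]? "WARNING"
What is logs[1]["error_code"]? 540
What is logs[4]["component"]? "api"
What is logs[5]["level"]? "WARNING"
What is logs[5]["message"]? "Rate limit approaching threshold"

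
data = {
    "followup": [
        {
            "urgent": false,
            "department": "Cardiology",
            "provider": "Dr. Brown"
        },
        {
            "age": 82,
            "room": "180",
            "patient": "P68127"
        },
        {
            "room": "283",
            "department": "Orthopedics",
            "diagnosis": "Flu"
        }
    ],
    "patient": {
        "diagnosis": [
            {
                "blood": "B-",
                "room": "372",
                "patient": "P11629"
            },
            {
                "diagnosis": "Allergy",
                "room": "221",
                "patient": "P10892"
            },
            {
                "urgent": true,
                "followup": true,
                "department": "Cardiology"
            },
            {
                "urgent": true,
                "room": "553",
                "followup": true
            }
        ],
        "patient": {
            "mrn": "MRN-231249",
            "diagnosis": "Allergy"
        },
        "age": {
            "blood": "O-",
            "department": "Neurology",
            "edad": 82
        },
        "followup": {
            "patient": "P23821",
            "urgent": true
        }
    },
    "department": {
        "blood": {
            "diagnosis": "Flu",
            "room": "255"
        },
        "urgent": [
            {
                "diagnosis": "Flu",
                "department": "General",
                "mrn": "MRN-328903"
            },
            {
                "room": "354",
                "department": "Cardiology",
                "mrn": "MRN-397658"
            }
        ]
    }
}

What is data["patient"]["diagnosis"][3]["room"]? "553"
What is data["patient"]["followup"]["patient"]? "P23821"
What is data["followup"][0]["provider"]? "Dr. Brown"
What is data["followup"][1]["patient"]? "P68127"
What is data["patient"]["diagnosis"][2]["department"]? "Cardiology"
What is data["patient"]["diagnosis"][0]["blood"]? "B-"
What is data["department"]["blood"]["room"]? "255"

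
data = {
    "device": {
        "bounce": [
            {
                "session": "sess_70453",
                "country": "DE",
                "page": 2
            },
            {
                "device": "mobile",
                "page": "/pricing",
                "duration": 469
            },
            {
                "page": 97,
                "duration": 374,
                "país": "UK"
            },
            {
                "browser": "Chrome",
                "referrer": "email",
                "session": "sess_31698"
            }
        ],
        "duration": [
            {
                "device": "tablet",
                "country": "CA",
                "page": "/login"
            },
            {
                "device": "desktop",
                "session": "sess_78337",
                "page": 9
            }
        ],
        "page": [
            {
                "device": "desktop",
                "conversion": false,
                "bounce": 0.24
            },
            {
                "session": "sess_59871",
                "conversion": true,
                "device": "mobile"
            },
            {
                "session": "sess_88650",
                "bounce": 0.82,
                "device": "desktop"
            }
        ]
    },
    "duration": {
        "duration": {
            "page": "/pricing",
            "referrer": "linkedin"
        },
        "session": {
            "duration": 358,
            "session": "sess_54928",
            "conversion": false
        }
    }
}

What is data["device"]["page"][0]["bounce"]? 0.24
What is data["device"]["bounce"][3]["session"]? "sess_31698"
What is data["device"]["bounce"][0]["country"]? "DE"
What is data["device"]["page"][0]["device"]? "desktop"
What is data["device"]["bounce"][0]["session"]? "sess_70453"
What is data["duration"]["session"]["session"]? "sess_54928"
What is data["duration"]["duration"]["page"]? "/pricing"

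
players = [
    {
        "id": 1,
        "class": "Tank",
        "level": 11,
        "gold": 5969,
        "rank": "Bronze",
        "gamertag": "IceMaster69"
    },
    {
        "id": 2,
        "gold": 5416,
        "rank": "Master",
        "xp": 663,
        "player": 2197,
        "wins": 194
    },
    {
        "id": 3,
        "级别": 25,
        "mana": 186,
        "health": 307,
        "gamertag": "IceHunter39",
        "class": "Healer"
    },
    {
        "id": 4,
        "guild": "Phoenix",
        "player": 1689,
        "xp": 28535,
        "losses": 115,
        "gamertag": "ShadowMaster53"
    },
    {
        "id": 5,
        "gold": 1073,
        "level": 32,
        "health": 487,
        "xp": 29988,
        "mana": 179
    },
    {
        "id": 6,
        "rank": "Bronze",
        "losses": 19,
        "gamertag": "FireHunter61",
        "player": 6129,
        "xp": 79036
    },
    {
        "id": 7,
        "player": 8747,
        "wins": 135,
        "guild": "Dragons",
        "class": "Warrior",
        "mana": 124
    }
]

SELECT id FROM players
[1, 2, 3, 4, 5, 6, 7]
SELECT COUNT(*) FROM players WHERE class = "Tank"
1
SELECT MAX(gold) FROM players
5969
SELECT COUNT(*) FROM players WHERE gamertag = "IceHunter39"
1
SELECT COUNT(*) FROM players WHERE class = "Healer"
1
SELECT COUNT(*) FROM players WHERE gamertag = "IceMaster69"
1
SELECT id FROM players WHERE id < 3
[1, 2]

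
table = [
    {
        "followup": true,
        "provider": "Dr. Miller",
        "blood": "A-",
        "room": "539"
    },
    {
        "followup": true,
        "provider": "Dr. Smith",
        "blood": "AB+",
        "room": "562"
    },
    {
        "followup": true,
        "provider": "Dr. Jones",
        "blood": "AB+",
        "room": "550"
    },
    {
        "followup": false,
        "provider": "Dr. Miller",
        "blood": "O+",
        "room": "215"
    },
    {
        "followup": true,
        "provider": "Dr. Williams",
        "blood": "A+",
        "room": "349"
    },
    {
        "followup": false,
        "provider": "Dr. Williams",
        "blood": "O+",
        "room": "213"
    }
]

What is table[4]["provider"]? "Dr. Williams"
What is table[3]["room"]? "215"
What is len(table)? 6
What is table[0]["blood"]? "A-"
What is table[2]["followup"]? True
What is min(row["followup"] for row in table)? False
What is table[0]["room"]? "539"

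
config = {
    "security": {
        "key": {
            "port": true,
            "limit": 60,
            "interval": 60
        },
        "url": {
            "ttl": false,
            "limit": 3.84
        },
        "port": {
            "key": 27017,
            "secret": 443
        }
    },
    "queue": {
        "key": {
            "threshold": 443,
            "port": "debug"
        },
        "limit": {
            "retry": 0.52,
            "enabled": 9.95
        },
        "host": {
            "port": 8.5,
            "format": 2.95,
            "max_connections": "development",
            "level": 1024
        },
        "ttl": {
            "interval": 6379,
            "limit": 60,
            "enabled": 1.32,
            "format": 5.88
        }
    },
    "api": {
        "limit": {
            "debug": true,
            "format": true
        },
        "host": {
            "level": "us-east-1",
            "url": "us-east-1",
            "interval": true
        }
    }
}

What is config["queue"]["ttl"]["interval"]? 6379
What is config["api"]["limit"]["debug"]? True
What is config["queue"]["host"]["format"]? 2.95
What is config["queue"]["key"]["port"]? "debug"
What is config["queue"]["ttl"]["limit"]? 60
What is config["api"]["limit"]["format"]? True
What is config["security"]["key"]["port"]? True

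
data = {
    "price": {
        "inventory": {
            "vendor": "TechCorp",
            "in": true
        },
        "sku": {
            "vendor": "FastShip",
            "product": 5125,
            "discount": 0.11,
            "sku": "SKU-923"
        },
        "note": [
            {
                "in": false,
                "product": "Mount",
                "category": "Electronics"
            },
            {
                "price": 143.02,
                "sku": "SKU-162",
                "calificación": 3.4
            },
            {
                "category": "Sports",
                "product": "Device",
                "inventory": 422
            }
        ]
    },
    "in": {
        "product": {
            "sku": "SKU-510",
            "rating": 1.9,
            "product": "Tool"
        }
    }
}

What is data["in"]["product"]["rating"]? 1.9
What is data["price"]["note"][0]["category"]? "Electronics"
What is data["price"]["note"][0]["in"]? False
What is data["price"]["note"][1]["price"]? 143.02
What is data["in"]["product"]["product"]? "Tool"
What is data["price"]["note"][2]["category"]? "Sports"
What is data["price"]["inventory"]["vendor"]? "TechCorp"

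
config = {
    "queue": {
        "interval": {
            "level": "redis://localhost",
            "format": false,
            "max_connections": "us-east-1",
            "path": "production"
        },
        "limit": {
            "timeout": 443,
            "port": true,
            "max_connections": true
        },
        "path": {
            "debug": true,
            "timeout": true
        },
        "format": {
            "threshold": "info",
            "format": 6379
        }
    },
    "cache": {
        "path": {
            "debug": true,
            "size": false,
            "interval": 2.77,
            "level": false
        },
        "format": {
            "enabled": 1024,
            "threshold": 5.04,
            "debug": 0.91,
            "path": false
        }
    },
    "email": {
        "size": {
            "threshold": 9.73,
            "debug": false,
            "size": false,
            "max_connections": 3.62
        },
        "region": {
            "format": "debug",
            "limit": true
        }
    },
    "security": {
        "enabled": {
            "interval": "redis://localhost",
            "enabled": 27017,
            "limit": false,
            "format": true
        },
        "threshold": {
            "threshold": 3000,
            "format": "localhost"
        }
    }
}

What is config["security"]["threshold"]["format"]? "localhost"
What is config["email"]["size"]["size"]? False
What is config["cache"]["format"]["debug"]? 0.91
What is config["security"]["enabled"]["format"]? True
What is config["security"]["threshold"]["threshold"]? 3000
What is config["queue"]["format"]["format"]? 6379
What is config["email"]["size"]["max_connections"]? 3.62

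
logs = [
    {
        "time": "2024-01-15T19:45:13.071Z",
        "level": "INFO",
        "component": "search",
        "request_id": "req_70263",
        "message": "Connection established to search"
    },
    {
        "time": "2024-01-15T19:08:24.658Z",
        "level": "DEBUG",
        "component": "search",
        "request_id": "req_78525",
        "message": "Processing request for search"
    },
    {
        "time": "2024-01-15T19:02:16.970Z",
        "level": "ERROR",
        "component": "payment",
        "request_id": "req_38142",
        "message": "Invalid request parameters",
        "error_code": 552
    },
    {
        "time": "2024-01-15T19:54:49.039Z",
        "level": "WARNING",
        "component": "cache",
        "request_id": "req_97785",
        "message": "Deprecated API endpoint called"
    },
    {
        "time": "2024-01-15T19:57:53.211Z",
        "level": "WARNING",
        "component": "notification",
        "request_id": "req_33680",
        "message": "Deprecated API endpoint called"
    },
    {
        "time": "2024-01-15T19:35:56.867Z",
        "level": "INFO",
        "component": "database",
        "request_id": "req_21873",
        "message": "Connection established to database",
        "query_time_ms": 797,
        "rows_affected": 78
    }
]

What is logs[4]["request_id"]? "req_33680"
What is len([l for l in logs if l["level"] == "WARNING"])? 2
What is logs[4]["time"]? "2024-01-15T19:57:53.211Z"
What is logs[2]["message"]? "Invalid request parameters"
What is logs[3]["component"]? "cache"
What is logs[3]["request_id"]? "req_97785"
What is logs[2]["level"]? "ERROR"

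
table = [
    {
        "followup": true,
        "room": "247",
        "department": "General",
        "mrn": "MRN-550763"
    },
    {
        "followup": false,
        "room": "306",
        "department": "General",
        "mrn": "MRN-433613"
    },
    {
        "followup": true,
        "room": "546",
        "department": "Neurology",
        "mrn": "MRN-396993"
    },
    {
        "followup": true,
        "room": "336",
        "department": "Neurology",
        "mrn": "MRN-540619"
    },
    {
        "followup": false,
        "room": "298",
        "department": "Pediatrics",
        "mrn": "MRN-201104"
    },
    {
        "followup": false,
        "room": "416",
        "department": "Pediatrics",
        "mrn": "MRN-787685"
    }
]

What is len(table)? 6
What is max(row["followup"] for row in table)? True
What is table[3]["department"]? "Neurology"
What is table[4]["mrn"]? "MRN-201104"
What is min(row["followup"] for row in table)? False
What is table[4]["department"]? "Pediatrics"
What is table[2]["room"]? "546"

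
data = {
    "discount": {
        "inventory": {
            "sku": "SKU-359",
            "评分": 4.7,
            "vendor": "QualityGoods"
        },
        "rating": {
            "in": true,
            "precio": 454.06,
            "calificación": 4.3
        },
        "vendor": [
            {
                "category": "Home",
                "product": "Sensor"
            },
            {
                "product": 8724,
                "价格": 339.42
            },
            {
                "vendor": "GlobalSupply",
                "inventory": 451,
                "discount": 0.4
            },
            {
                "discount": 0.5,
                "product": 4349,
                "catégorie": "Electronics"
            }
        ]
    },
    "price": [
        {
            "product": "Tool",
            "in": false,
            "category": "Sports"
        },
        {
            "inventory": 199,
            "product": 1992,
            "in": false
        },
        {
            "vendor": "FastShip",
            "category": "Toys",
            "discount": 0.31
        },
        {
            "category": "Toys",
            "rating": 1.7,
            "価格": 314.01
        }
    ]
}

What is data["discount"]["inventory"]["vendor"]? "QualityGoods"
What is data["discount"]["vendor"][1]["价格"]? 339.42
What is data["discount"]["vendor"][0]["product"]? "Sensor"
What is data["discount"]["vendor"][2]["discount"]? 0.4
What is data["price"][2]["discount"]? 0.31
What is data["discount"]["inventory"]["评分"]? 4.7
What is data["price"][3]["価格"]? 314.01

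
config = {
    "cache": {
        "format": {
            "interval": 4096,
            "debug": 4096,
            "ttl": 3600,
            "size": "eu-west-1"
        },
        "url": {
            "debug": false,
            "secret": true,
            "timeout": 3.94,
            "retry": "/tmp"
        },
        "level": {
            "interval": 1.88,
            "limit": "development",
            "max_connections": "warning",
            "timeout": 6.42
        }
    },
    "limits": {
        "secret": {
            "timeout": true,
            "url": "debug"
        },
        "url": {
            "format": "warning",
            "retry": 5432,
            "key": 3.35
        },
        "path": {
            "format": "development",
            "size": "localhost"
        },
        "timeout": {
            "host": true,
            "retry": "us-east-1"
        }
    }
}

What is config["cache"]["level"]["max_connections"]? "warning"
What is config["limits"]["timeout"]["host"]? True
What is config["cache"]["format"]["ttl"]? 3600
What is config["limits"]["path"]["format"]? "development"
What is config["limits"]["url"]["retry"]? 5432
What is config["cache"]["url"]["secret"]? True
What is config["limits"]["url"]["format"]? "warning"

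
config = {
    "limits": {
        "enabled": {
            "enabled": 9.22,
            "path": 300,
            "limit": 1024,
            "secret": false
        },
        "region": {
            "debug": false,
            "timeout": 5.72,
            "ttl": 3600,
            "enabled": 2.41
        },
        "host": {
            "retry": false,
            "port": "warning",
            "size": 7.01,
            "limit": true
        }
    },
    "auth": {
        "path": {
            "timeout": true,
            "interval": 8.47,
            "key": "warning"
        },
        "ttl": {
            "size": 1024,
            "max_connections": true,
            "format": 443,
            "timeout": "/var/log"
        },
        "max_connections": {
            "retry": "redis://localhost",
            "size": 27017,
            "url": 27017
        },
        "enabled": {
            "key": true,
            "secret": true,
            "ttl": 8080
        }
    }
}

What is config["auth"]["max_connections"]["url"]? 27017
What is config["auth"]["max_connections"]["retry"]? "redis://localhost"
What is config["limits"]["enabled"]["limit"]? 1024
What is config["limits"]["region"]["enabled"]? 2.41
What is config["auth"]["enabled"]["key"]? True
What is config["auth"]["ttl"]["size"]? 1024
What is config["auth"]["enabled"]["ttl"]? 8080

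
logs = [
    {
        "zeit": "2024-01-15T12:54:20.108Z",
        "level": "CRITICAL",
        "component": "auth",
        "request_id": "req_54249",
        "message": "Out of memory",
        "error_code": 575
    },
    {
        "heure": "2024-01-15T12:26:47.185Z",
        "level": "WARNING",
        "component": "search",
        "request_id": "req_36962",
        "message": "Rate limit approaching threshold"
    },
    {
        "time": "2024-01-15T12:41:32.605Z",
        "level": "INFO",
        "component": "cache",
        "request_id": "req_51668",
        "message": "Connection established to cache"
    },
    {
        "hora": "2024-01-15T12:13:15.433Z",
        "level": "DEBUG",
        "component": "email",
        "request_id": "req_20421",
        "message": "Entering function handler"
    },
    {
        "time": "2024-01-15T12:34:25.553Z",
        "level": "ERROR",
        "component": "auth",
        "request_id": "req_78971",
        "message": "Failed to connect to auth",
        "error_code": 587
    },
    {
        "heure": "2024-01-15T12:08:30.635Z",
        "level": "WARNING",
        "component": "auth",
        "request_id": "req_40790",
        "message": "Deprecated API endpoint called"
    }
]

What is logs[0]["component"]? "auth"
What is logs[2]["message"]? "Connection established to cache"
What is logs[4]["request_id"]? "req_78971"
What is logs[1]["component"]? "search"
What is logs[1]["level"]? "WARNING"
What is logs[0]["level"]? "CRITICAL"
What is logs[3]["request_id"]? "req_20421"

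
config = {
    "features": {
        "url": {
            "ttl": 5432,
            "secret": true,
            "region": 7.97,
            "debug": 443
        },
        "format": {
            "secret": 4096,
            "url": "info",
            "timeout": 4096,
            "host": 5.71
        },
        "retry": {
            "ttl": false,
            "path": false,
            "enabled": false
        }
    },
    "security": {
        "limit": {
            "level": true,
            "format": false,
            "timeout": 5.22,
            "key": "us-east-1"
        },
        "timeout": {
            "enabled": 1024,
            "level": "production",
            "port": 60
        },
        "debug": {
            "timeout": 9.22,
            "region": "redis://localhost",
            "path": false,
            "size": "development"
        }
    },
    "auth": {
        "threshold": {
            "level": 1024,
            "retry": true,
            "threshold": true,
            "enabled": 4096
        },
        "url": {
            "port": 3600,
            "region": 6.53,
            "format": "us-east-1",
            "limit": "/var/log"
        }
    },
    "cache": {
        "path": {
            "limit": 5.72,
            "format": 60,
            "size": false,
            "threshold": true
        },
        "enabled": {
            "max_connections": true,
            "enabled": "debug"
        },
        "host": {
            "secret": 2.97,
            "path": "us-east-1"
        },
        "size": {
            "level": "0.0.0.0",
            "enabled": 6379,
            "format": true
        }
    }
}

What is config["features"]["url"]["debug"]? 443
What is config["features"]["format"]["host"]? 5.71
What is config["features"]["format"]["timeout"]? 4096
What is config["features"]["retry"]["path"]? False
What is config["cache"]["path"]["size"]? False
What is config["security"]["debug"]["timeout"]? 9.22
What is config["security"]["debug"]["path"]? False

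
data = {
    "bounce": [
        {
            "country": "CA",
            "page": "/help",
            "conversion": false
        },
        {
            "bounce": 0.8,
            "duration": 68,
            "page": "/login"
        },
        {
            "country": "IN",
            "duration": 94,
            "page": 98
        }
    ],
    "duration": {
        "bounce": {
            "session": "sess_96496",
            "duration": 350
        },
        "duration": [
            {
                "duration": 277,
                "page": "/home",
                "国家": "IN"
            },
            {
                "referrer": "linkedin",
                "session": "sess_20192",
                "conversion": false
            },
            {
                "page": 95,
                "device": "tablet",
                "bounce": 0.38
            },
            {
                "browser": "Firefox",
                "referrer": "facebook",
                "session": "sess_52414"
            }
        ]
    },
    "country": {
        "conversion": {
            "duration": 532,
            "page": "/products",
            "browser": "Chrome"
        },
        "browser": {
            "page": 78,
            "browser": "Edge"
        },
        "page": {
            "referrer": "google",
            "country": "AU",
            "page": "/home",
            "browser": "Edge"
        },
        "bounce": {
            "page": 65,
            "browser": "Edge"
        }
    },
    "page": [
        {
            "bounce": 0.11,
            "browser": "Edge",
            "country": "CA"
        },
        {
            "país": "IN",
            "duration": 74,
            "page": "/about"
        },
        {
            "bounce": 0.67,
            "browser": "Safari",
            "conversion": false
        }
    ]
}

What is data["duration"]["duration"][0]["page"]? "/home"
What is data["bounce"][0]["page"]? "/help"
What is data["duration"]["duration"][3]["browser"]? "Firefox"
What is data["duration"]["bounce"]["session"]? "sess_96496"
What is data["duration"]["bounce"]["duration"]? 350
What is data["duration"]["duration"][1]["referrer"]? "linkedin"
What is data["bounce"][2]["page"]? 98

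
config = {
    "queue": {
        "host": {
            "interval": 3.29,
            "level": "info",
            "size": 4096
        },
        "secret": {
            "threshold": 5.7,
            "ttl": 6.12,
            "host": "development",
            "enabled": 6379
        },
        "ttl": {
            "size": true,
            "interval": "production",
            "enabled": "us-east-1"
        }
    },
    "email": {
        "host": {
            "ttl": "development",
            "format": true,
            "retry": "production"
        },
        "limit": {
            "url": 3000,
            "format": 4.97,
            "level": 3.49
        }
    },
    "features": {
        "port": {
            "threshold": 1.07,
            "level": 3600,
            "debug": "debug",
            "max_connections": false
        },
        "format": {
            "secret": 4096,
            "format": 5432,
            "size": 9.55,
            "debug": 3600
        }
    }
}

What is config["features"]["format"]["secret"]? 4096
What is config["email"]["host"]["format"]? True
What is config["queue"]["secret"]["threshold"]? 5.7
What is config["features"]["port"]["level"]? 3600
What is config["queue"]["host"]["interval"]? 3.29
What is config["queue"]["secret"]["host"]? "development"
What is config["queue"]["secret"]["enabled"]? 6379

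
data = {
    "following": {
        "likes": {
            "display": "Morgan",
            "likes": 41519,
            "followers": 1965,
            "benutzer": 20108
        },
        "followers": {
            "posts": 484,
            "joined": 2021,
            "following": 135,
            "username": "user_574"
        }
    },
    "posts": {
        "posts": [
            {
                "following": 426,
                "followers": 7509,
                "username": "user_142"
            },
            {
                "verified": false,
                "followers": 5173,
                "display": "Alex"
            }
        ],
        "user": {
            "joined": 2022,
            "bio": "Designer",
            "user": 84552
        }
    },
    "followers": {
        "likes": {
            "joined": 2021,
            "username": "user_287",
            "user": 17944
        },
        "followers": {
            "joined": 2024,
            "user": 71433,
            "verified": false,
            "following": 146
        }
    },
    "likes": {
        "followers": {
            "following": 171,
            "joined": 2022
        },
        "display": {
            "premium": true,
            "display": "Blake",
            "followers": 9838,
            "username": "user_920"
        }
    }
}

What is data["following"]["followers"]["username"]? "user_574"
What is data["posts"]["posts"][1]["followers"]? 5173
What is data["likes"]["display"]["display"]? "Blake"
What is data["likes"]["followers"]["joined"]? 2022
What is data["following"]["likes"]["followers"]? 1965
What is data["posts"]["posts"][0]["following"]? 426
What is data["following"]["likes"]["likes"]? 41519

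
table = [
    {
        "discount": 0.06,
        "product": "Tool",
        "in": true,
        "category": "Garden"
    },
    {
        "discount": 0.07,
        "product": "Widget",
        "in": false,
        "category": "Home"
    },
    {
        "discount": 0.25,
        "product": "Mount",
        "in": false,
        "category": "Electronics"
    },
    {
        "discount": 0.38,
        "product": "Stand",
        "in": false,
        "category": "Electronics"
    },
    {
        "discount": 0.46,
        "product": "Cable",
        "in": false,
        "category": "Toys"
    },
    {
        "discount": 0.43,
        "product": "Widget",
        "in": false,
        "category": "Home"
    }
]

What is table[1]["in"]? False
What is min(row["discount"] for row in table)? 0.06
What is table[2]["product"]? "Mount"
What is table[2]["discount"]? 0.25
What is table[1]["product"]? "Widget"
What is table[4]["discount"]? 0.46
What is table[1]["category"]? "Home"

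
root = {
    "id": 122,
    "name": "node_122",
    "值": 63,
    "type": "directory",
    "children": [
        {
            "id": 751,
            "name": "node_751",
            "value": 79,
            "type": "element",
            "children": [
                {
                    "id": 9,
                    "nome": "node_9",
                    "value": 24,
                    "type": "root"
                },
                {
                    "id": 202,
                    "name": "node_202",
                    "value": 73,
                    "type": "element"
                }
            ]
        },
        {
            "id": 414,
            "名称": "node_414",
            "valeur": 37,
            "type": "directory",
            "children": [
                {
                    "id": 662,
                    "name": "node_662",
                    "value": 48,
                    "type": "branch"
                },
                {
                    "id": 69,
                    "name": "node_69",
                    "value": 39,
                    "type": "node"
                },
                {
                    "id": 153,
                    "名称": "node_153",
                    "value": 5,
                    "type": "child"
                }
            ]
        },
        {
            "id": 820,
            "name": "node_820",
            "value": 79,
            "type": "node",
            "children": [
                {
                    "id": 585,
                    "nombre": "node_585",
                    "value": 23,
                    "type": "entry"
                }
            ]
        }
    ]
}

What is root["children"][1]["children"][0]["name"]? "node_662"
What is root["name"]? "node_122"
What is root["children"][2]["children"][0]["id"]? 585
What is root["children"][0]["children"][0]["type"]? "root"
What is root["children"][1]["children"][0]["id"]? 662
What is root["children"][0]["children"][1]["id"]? 202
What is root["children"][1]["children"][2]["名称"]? "node_153"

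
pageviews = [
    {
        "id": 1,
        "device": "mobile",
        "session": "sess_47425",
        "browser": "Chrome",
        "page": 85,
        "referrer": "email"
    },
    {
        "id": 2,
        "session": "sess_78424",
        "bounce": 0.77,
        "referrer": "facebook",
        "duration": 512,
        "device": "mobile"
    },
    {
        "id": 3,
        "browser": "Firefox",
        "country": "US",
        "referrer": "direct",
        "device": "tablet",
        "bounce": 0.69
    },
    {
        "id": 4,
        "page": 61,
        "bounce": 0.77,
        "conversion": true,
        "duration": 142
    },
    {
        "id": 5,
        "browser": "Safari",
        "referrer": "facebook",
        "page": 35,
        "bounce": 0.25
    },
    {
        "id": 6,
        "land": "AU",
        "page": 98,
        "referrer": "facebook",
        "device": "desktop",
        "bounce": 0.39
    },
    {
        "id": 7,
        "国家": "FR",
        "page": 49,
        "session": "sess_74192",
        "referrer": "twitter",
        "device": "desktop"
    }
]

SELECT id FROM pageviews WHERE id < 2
[1]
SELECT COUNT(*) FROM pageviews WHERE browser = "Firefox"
1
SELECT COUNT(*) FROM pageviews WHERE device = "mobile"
2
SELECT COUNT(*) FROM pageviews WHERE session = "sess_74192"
1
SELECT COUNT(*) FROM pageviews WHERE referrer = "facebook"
3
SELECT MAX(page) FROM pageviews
98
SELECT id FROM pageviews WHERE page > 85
[6]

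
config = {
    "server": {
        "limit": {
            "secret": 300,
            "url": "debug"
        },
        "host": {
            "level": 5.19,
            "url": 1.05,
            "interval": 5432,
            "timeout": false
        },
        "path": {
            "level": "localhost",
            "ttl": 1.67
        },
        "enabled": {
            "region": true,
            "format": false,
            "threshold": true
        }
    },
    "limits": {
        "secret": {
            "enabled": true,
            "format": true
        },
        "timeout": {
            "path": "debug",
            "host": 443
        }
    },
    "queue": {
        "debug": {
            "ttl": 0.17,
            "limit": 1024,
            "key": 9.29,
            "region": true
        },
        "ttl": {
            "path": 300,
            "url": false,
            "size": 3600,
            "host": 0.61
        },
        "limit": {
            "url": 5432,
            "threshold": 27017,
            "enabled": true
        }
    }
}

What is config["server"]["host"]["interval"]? 5432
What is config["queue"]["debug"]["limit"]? 1024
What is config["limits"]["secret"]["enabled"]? True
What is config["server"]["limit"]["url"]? "debug"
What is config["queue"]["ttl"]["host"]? 0.61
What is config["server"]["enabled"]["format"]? False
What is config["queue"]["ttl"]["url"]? False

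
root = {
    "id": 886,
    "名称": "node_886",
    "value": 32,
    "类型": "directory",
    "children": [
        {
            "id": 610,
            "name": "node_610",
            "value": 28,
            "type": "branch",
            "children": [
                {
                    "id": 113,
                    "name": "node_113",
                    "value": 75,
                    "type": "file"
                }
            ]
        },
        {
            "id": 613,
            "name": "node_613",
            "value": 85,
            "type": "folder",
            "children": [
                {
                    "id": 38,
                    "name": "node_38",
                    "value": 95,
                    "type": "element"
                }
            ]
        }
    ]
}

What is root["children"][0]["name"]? "node_610"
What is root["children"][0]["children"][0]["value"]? 75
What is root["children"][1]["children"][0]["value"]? 95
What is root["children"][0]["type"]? "branch"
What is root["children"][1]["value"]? 85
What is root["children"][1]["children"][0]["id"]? 38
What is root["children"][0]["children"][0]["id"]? 113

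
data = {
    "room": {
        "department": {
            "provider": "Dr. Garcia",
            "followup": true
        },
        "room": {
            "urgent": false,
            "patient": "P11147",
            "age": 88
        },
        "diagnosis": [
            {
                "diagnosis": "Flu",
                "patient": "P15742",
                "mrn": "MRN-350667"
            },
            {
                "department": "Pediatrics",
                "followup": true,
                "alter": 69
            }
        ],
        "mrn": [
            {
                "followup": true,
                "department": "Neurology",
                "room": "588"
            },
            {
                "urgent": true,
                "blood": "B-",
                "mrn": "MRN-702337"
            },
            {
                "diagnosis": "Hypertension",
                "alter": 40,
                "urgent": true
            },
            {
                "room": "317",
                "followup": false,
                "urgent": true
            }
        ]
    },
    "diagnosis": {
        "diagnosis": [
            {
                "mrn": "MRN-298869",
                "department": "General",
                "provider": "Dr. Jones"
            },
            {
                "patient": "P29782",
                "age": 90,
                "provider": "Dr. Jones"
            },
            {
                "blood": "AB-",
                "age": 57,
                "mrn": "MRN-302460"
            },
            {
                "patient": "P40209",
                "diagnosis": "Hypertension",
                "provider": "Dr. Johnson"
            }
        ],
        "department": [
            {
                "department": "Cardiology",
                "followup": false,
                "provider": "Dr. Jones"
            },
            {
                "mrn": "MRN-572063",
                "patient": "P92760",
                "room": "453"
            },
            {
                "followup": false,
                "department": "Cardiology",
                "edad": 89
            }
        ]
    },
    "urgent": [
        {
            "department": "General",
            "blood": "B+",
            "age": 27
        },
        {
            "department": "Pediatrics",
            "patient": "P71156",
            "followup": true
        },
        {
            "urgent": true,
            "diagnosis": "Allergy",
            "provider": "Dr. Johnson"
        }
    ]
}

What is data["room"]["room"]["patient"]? "P11147"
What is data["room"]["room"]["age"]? 88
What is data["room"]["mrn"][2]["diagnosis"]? "Hypertension"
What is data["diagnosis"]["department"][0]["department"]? "Cardiology"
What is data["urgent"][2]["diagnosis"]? "Allergy"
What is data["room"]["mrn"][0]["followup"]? True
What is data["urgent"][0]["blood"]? "B+"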